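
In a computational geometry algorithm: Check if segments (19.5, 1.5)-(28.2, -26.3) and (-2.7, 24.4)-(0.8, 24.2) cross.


Cross products: d1=-75.71, d2=-171.27, d3=-417.93, d4=-322.37
d1*d2 < 0 and d3*d4 < 0? no

No, they don't intersect


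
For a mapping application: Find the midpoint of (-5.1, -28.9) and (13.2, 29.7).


M = (((-5.1)+13.2)/2, ((-28.9)+29.7)/2)
= (4.05, 0.4)

(4.05, 0.4)


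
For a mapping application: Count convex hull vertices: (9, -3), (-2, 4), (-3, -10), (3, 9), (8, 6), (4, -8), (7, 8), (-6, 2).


Convex hull vertices (CCW): (-6, 2), (-3, -10), (4, -8), (9, -3), (8, 6), (7, 8), (3, 9)
Count = 7

7


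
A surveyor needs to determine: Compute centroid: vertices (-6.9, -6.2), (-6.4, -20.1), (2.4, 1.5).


Centroid = ((x_A+x_B+x_C)/3, (y_A+y_B+y_C)/3)
= (((-6.9)+(-6.4)+2.4)/3, ((-6.2)+(-20.1)+1.5)/3)
= (-3.6333, -8.2667)

(-3.6333, -8.2667)


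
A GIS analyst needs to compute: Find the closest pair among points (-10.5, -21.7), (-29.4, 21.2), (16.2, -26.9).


d(P0,P1) = 46.8788, d(P0,P2) = 27.2017, d(P1,P2) = 66.2795
Closest: P0 and P2

Closest pair: (-10.5, -21.7) and (16.2, -26.9), distance = 27.2017


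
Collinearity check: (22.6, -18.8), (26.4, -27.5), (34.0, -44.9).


Cross product: (26.4-22.6)*((-44.9)-(-18.8)) - ((-27.5)-(-18.8))*(34-22.6)
= 0

Yes, collinear


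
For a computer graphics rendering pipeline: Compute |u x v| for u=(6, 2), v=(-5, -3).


|u x v| = |6*(-3) - 2*(-5)|
= |(-18) - (-10)| = 8

8


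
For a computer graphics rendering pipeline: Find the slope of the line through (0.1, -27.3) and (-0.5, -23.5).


slope = (y2-y1)/(x2-x1) = ((-23.5)-(-27.3))/((-0.5)-0.1) = 3.8/(-0.6) = -6.3333

-6.3333


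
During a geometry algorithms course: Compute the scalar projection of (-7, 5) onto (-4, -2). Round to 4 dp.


u.v = 18, |v| = sqrt(20) = 4.4721
Scalar projection = u.v / |v| = 18 / sqrt(20) = 4.0249

4.0249


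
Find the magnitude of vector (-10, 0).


|u| = sqrt((-10)^2 + 0^2) = sqrt(100) = 10

10


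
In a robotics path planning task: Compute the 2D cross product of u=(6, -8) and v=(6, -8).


u x v = u_x*v_y - u_y*v_x = 6*(-8) - (-8)*6
= (-48) - (-48) = 0

0


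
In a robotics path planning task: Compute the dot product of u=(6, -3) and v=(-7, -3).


u . v = u_x*v_x + u_y*v_y = 6*(-7) + (-3)*(-3)
= (-42) + 9 = -33

-33


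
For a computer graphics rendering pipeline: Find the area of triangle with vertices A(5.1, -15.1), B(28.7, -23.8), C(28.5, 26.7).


Area = |x_A(y_B-y_C) + x_B(y_C-y_A) + x_C(y_A-y_B)|/2
= |(-257.55) + 1199.66 + 247.95|/2
= 1190.06/2 = 595.03

595.03


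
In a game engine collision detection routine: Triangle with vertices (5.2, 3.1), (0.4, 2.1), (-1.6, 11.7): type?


Side lengths squared: AB^2=24.04, BC^2=96.16, CA^2=120.2
Sorted: [24.04, 96.16, 120.2]
By sides: Scalene, By angles: Right

Scalene, Right


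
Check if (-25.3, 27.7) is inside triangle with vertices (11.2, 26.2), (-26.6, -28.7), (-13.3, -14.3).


Cross products: AB x AP = -2060.55, BC x BP = 731.4, CA x CP = 1515
All same sign? no

No, outside


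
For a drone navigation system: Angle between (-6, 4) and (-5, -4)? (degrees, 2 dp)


u.v = 14, |u| = sqrt(52) = 7.2111, |v| = sqrt(41) = 6.4031
cos(theta) = u.v/(|u||v|) = 14/sqrt(2132) = 0.303204
theta = acos(0.303204) = 72.35 degrees

72.35 degrees


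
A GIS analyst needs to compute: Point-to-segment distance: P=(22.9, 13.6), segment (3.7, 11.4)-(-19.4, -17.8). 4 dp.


Project P onto AB: t = 0 (clamped to [0,1])
Closest point on segment: (3.7, 11.4)
Distance: 19.3256

19.3256


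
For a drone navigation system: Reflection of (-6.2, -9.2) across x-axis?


Reflection over x-axis: (x,y) -> (x,-y)
(-6.2, -9.2) -> (-6.2, 9.2)

(-6.2, 9.2)


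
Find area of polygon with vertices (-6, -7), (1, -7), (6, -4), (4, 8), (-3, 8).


Shoelace sum: ((-6)*(-7) - 1*(-7)) + (1*(-4) - 6*(-7)) + (6*8 - 4*(-4)) + (4*8 - (-3)*8) + ((-3)*(-7) - (-6)*8)
= 276
Area = |276|/2 = 138

138


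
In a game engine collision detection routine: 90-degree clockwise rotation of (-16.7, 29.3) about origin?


90° CW: (x,y) -> (y, -x)
(-16.7,29.3) -> (29.3, 16.7)

(29.3, 16.7)


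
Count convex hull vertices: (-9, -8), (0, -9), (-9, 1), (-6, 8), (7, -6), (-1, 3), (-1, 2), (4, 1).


Convex hull vertices (CCW): (-9, -8), (0, -9), (7, -6), (4, 1), (-6, 8), (-9, 1)
Count = 6

6


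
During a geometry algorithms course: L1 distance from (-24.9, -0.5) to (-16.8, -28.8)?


|(-24.9)-(-16.8)| + |(-0.5)-(-28.8)| = 8.1 + 28.3 = 36.4

36.4


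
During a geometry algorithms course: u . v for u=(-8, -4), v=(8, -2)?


u . v = u_x*v_x + u_y*v_y = (-8)*8 + (-4)*(-2)
= (-64) + 8 = -56

-56


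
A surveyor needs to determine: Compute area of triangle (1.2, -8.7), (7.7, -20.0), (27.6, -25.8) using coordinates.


Area = |x_A(y_B-y_C) + x_B(y_C-y_A) + x_C(y_A-y_B)|/2
= |6.96 + (-131.67) + 311.88|/2
= 187.17/2 = 93.585

93.585


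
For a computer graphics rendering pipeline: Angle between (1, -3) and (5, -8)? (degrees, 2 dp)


u.v = 29, |u| = sqrt(10) = 3.1623, |v| = sqrt(89) = 9.434
cos(theta) = u.v/(|u||v|) = 29/sqrt(890) = 0.972082
theta = acos(0.972082) = 13.57 degrees

13.57 degrees


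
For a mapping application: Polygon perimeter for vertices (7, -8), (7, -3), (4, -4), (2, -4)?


Sides: (7, -8)->(7, -3): sqrt(25) = 5, (7, -3)->(4, -4): sqrt(10) = 3.162278, (4, -4)->(2, -4): sqrt(4) = 2, (2, -4)->(7, -8): sqrt(41) = 6.403124
Sum = 16.565402
Perimeter = 16.5654

16.5654


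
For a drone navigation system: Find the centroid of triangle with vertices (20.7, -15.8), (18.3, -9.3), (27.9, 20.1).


Centroid = ((x_A+x_B+x_C)/3, (y_A+y_B+y_C)/3)
= ((20.7+18.3+27.9)/3, ((-15.8)+(-9.3)+20.1)/3)
= (22.3, -1.6667)

(22.3, -1.6667)


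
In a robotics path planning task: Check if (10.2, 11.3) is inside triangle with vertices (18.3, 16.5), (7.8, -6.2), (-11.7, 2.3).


Cross products: AB x AP = -129.27, BC x BP = -361.65, CA x CP = -40.98
All same sign? yes

Yes, inside


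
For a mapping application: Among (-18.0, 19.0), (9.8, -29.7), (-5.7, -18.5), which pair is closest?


d(P0,P1) = 56.0761, d(P0,P2) = 39.4657, d(P1,P2) = 19.123
Closest: P1 and P2

Closest pair: (9.8, -29.7) and (-5.7, -18.5), distance = 19.123


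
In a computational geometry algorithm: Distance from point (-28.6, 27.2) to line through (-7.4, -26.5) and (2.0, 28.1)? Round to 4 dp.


|cross product| = 1662.3
|line direction| = sqrt(3069.52) = 55.4032
Distance = 1662.3/sqrt(3069.52) = 30.0037

30.0037


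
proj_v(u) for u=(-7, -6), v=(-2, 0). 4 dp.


u.v = 14, |v| = sqrt(4) = 2
Scalar projection = u.v / |v| = 14 / sqrt(4) = 7

7


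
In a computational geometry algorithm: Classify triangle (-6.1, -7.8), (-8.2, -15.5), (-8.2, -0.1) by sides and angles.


Side lengths squared: AB^2=63.7, BC^2=237.16, CA^2=63.7
Sorted: [63.7, 63.7, 237.16]
By sides: Isosceles, By angles: Obtuse

Isosceles, Obtuse


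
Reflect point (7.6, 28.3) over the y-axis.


Reflection over y-axis: (x,y) -> (-x,y)
(7.6, 28.3) -> (-7.6, 28.3)

(-7.6, 28.3)


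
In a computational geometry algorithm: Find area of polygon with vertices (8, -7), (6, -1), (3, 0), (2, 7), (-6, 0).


Shoelace sum: (8*(-1) - 6*(-7)) + (6*0 - 3*(-1)) + (3*7 - 2*0) + (2*0 - (-6)*7) + ((-6)*(-7) - 8*0)
= 142
Area = |142|/2 = 71

71


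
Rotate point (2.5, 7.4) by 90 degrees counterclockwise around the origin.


90° CCW: (x,y) -> (-y, x)
(2.5,7.4) -> (-7.4, 2.5)

(-7.4, 2.5)


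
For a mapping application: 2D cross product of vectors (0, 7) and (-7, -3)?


u x v = u_x*v_y - u_y*v_x = 0*(-3) - 7*(-7)
= 0 - (-49) = 49

49


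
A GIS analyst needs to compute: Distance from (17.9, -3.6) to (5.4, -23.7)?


dx=-12.5, dy=-20.1
d^2 = (-12.5)^2 + (-20.1)^2 = 560.26
d = sqrt(560.26) = 23.6698

23.6698


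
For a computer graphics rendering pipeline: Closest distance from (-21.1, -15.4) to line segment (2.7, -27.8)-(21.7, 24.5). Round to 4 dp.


Project P onto AB: t = 0.0634 (clamped to [0,1])
Closest point on segment: (3.9047, -24.4839)
Distance: 26.6036

26.6036


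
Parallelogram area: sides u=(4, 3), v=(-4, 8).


|u x v| = |4*8 - 3*(-4)|
= |32 - (-12)| = 44

44


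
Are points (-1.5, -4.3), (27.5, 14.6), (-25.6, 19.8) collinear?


Cross product: (27.5-(-1.5))*(19.8-(-4.3)) - (14.6-(-4.3))*((-25.6)-(-1.5))
= 1154.39

No, not collinear


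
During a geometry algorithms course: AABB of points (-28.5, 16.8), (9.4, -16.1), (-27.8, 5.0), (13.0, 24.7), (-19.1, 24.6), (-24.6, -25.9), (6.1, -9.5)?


x range: [-28.5, 13]
y range: [-25.9, 24.7]
Bounding box: (-28.5,-25.9) to (13,24.7)

(-28.5,-25.9) to (13,24.7)


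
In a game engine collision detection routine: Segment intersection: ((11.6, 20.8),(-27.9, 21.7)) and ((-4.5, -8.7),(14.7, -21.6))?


Cross products: d1=774.09, d2=281.82, d3=1179.74, d4=1672.01
d1*d2 < 0 and d3*d4 < 0? no

No, they don't intersect


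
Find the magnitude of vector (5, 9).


|u| = sqrt(5^2 + 9^2) = sqrt(106) = 10.2956

10.2956


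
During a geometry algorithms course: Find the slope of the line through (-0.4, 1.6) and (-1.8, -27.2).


slope = (y2-y1)/(x2-x1) = ((-27.2)-1.6)/((-1.8)-(-0.4)) = (-28.8)/(-1.4) = 20.5714

20.5714


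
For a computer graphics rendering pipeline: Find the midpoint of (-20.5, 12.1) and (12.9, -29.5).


M = (((-20.5)+12.9)/2, (12.1+(-29.5))/2)
= (-3.8, -8.7)

(-3.8, -8.7)


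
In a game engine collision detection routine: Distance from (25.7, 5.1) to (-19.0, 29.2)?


dx=-44.7, dy=24.1
d^2 = (-44.7)^2 + 24.1^2 = 2578.9
d = sqrt(2578.9) = 50.7829

50.7829


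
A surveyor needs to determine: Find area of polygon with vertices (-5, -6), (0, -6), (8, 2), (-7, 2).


Shoelace sum: ((-5)*(-6) - 0*(-6)) + (0*2 - 8*(-6)) + (8*2 - (-7)*2) + ((-7)*(-6) - (-5)*2)
= 160
Area = |160|/2 = 80

80


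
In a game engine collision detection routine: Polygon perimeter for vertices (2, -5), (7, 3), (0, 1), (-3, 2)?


Sides: (2, -5)->(7, 3): sqrt(89) = 9.433981, (7, 3)->(0, 1): sqrt(53) = 7.28011, (0, 1)->(-3, 2): sqrt(10) = 3.162278, (-3, 2)->(2, -5): sqrt(74) = 8.602325
Sum = 28.478694
Perimeter = 28.4787

28.4787


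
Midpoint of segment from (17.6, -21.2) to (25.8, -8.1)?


M = ((17.6+25.8)/2, ((-21.2)+(-8.1))/2)
= (21.7, -14.65)

(21.7, -14.65)


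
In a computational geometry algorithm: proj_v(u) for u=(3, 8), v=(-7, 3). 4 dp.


u.v = 3, |v| = sqrt(58) = 7.6158
Scalar projection = u.v / |v| = 3 / sqrt(58) = 0.3939

0.3939


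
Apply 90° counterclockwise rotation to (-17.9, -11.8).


90° CCW: (x,y) -> (-y, x)
(-17.9,-11.8) -> (11.8, -17.9)

(11.8, -17.9)


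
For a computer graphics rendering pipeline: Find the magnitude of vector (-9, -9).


|u| = sqrt((-9)^2 + (-9)^2) = sqrt(162) = 12.7279

12.7279


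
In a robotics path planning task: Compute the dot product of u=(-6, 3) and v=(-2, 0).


u . v = u_x*v_x + u_y*v_y = (-6)*(-2) + 3*0
= 12 + 0 = 12

12


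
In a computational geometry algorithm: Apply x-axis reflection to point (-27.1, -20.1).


Reflection over x-axis: (x,y) -> (x,-y)
(-27.1, -20.1) -> (-27.1, 20.1)

(-27.1, 20.1)


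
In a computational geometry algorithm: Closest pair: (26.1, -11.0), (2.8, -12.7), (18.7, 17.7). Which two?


d(P0,P1) = 23.3619, d(P0,P2) = 29.6387, d(P1,P2) = 34.307
Closest: P0 and P1

Closest pair: (26.1, -11.0) and (2.8, -12.7), distance = 23.3619


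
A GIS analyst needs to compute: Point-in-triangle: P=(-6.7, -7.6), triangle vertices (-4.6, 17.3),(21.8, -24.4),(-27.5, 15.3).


Cross products: AB x AP = -744.93, BC x BP = 303.21, CA x CP = -566.01
All same sign? no

No, outside


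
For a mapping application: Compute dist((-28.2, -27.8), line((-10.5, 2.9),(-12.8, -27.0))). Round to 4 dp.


|cross product| = 458.62
|line direction| = sqrt(899.3) = 29.9883
Distance = 458.62/sqrt(899.3) = 15.2933

15.2933


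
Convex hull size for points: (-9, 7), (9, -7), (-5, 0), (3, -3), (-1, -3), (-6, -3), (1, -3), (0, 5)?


Convex hull vertices (CCW): (-9, 7), (-6, -3), (9, -7), (0, 5)
Count = 4

4


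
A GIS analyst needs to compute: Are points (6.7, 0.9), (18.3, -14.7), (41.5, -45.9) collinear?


Cross product: (18.3-6.7)*((-45.9)-0.9) - ((-14.7)-0.9)*(41.5-6.7)
= 0

Yes, collinear


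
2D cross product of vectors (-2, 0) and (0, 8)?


u x v = u_x*v_y - u_y*v_x = (-2)*8 - 0*0
= (-16) - 0 = -16

-16


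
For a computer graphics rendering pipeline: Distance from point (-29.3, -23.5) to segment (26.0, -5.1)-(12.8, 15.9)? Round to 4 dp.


Project P onto AB: t = 0.5584 (clamped to [0,1])
Closest point on segment: (18.6289, 6.6267)
Distance: 56.611

56.611


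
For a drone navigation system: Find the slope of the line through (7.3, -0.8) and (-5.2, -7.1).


slope = (y2-y1)/(x2-x1) = ((-7.1)-(-0.8))/((-5.2)-7.3) = (-6.3)/(-12.5) = 0.504

0.504


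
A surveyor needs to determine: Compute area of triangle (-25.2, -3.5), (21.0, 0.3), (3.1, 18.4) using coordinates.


Area = |x_A(y_B-y_C) + x_B(y_C-y_A) + x_C(y_A-y_B)|/2
= |456.12 + 459.9 + (-11.78)|/2
= 904.24/2 = 452.12

452.12


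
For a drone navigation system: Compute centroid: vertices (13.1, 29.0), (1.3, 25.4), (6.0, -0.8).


Centroid = ((x_A+x_B+x_C)/3, (y_A+y_B+y_C)/3)
= ((13.1+1.3+6)/3, (29+25.4+(-0.8))/3)
= (6.8, 17.8667)

(6.8, 17.8667)


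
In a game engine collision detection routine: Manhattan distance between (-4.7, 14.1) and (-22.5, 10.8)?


|(-4.7)-(-22.5)| + |14.1-10.8| = 17.8 + 3.3 = 21.1

21.1


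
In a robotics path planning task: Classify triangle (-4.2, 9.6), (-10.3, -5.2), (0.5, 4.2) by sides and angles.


Side lengths squared: AB^2=256.25, BC^2=205, CA^2=51.25
Sorted: [51.25, 205, 256.25]
By sides: Scalene, By angles: Right

Scalene, Right


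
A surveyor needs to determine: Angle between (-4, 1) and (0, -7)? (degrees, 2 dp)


u.v = -7, |u| = sqrt(17) = 4.1231, |v| = sqrt(49) = 7
cos(theta) = u.v/(|u||v|) = -7/sqrt(833) = -0.242536
theta = acos(-0.242536) = 104.04 degrees

104.04 degrees


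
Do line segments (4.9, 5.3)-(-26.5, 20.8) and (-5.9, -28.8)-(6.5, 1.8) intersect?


Cross products: d1=92.36, d2=1245.4, d3=1238.14, d4=85.1
d1*d2 < 0 and d3*d4 < 0? no

No, they don't intersect


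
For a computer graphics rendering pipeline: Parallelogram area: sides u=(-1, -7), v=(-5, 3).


|u x v| = |(-1)*3 - (-7)*(-5)|
= |(-3) - 35| = 38

38


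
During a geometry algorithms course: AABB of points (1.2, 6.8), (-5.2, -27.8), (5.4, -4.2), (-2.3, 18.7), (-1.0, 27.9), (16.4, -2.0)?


x range: [-5.2, 16.4]
y range: [-27.8, 27.9]
Bounding box: (-5.2,-27.8) to (16.4,27.9)

(-5.2,-27.8) to (16.4,27.9)


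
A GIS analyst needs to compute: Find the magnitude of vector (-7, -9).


|u| = sqrt((-7)^2 + (-9)^2) = sqrt(130) = 11.4018

11.4018


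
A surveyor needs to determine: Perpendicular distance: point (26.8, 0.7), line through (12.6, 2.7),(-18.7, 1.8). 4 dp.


|cross product| = 75.38
|line direction| = sqrt(980.5) = 31.3129
Distance = 75.38/sqrt(980.5) = 2.4073

2.4073


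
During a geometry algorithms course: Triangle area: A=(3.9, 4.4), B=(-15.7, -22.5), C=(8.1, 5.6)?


Area = |x_A(y_B-y_C) + x_B(y_C-y_A) + x_C(y_A-y_B)|/2
= |(-109.59) + (-18.84) + 217.89|/2
= 89.46/2 = 44.73

44.73


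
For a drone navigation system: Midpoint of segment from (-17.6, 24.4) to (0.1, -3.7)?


M = (((-17.6)+0.1)/2, (24.4+(-3.7))/2)
= (-8.75, 10.35)

(-8.75, 10.35)


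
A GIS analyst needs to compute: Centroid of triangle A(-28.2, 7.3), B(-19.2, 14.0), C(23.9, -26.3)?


Centroid = ((x_A+x_B+x_C)/3, (y_A+y_B+y_C)/3)
= (((-28.2)+(-19.2)+23.9)/3, (7.3+14+(-26.3))/3)
= (-7.8333, -1.6667)

(-7.8333, -1.6667)


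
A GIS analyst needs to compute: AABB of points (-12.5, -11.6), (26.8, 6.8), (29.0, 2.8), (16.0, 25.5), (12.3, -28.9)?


x range: [-12.5, 29]
y range: [-28.9, 25.5]
Bounding box: (-12.5,-28.9) to (29,25.5)

(-12.5,-28.9) to (29,25.5)


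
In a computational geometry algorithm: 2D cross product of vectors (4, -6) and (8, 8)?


u x v = u_x*v_y - u_y*v_x = 4*8 - (-6)*8
= 32 - (-48) = 80

80


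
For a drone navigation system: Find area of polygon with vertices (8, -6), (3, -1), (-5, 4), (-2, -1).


Shoelace sum: (8*(-1) - 3*(-6)) + (3*4 - (-5)*(-1)) + ((-5)*(-1) - (-2)*4) + ((-2)*(-6) - 8*(-1))
= 50
Area = |50|/2 = 25

25


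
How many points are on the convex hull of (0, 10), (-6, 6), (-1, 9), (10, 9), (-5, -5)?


Convex hull vertices (CCW): (-6, 6), (-5, -5), (10, 9), (0, 10)
Count = 4

4


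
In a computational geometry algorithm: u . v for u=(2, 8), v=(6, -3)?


u . v = u_x*v_x + u_y*v_y = 2*6 + 8*(-3)
= 12 + (-24) = -12

-12


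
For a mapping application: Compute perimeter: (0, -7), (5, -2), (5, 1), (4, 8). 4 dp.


Sides: (0, -7)->(5, -2): sqrt(50) = 7.071068, (5, -2)->(5, 1): sqrt(9) = 3, (5, 1)->(4, 8): sqrt(50) = 7.071068, (4, 8)->(0, -7): sqrt(241) = 15.524175
Sum = 32.666311
Perimeter = 32.6663

32.6663


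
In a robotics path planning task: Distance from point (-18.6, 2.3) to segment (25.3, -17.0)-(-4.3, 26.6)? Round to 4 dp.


Project P onto AB: t = 0.7709 (clamped to [0,1])
Closest point on segment: (2.481, 16.6118)
Distance: 25.4801

25.4801


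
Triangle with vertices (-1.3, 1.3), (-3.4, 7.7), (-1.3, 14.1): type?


Side lengths squared: AB^2=45.37, BC^2=45.37, CA^2=163.84
Sorted: [45.37, 45.37, 163.84]
By sides: Isosceles, By angles: Obtuse

Isosceles, Obtuse


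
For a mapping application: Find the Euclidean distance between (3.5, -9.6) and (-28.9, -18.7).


dx=-32.4, dy=-9.1
d^2 = (-32.4)^2 + (-9.1)^2 = 1132.57
d = sqrt(1132.57) = 33.6537

33.6537


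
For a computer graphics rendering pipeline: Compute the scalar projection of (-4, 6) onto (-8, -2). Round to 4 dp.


u.v = 20, |v| = sqrt(68) = 8.2462
Scalar projection = u.v / |v| = 20 / sqrt(68) = 2.4254

2.4254


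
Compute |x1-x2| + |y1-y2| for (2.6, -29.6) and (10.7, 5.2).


|2.6-10.7| + |(-29.6)-5.2| = 8.1 + 34.8 = 42.9

42.9


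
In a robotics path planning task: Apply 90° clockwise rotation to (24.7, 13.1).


90° CW: (x,y) -> (y, -x)
(24.7,13.1) -> (13.1, -24.7)

(13.1, -24.7)


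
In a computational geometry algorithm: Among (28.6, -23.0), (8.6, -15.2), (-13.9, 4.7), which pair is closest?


d(P0,P1) = 21.4672, d(P0,P2) = 50.7301, d(P1,P2) = 30.0376
Closest: P0 and P1

Closest pair: (28.6, -23.0) and (8.6, -15.2), distance = 21.4672


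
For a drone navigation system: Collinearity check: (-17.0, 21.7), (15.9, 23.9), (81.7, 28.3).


Cross product: (15.9-(-17))*(28.3-21.7) - (23.9-21.7)*(81.7-(-17))
= 0

Yes, collinear


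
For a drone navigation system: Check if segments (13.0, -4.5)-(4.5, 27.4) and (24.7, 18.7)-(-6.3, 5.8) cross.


Cross products: d1=568.27, d2=-530.28, d3=-570.43, d4=528.12
d1*d2 < 0 and d3*d4 < 0? yes

Yes, they intersect


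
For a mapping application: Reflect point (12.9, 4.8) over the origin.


Reflection over origin: (x,y) -> (-x,-y)
(12.9, 4.8) -> (-12.9, -4.8)

(-12.9, -4.8)


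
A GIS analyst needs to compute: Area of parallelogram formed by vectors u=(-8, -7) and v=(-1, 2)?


|u x v| = |(-8)*2 - (-7)*(-1)|
= |(-16) - 7| = 23

23


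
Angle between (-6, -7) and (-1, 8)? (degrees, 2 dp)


u.v = -50, |u| = sqrt(85) = 9.2195, |v| = sqrt(65) = 8.0623
cos(theta) = u.v/(|u||v|) = -50/sqrt(5525) = -0.672673
theta = acos(-0.672673) = 132.27 degrees

132.27 degrees


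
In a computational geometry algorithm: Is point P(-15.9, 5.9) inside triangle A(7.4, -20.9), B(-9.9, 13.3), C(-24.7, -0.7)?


Cross products: AB x AP = 333.22, BC x BP = 25.52, CA x CP = 389.62
All same sign? yes

Yes, inside


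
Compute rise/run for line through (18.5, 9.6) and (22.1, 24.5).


slope = (y2-y1)/(x2-x1) = (24.5-9.6)/(22.1-18.5) = 14.9/3.6 = 4.1389

4.1389


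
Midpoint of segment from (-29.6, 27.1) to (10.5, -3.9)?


M = (((-29.6)+10.5)/2, (27.1+(-3.9))/2)
= (-9.55, 11.6)

(-9.55, 11.6)


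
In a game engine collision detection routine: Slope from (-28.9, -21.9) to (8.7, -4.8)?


slope = (y2-y1)/(x2-x1) = ((-4.8)-(-21.9))/(8.7-(-28.9)) = 17.1/37.6 = 0.4548

0.4548


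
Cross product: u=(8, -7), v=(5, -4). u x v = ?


u x v = u_x*v_y - u_y*v_x = 8*(-4) - (-7)*5
= (-32) - (-35) = 3

3


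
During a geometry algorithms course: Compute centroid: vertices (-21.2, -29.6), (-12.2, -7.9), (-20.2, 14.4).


Centroid = ((x_A+x_B+x_C)/3, (y_A+y_B+y_C)/3)
= (((-21.2)+(-12.2)+(-20.2))/3, ((-29.6)+(-7.9)+14.4)/3)
= (-17.8667, -7.7)

(-17.8667, -7.7)


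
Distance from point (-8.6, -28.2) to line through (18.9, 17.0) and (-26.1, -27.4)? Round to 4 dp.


|cross product| = 813
|line direction| = sqrt(3996.36) = 63.2168
Distance = 813/sqrt(3996.36) = 12.8605

12.8605


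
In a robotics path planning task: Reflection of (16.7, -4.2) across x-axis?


Reflection over x-axis: (x,y) -> (x,-y)
(16.7, -4.2) -> (16.7, 4.2)

(16.7, 4.2)


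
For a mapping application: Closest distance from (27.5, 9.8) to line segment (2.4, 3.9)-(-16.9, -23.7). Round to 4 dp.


Project P onto AB: t = 0 (clamped to [0,1])
Closest point on segment: (2.4, 3.9)
Distance: 25.7841

25.7841


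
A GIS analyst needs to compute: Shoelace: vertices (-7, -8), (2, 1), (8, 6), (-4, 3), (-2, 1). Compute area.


Shoelace sum: ((-7)*1 - 2*(-8)) + (2*6 - 8*1) + (8*3 - (-4)*6) + ((-4)*1 - (-2)*3) + ((-2)*(-8) - (-7)*1)
= 86
Area = |86|/2 = 43

43


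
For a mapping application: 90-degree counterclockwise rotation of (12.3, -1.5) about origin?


90° CCW: (x,y) -> (-y, x)
(12.3,-1.5) -> (1.5, 12.3)

(1.5, 12.3)


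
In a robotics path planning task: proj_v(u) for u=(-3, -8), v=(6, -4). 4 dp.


u.v = 14, |v| = sqrt(52) = 7.2111
Scalar projection = u.v / |v| = 14 / sqrt(52) = 1.9415

1.9415


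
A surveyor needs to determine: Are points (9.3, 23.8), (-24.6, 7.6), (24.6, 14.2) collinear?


Cross product: ((-24.6)-9.3)*(14.2-23.8) - (7.6-23.8)*(24.6-9.3)
= 573.3

No, not collinear


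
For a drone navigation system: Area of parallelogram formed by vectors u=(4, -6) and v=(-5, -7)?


|u x v| = |4*(-7) - (-6)*(-5)|
= |(-28) - 30| = 58

58


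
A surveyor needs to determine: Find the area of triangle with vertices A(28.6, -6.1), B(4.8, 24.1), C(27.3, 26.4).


Area = |x_A(y_B-y_C) + x_B(y_C-y_A) + x_C(y_A-y_B)|/2
= |(-65.78) + 156 + (-824.46)|/2
= 734.24/2 = 367.12

367.12


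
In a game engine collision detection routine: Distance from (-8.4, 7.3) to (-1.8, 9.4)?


dx=6.6, dy=2.1
d^2 = 6.6^2 + 2.1^2 = 47.97
d = sqrt(47.97) = 6.926

6.926


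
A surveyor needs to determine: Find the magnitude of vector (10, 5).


|u| = sqrt(10^2 + 5^2) = sqrt(125) = 11.1803

11.1803


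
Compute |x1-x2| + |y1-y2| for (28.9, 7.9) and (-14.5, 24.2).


|28.9-(-14.5)| + |7.9-24.2| = 43.4 + 16.3 = 59.7

59.7


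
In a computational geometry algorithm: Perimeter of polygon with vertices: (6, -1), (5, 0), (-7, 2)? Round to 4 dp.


Sides: (6, -1)->(5, 0): sqrt(2) = 1.414214, (5, 0)->(-7, 2): sqrt(148) = 12.165525, (-7, 2)->(6, -1): sqrt(178) = 13.341664
Sum = 26.921403
Perimeter = 26.9214

26.9214


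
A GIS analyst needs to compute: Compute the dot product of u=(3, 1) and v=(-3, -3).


u . v = u_x*v_x + u_y*v_y = 3*(-3) + 1*(-3)
= (-9) + (-3) = -12

-12


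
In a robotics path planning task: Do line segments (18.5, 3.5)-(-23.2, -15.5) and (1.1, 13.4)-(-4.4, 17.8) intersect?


Cross products: d1=-22.11, d2=265.87, d3=-743.43, d4=-1031.41
d1*d2 < 0 and d3*d4 < 0? no

No, they don't intersect


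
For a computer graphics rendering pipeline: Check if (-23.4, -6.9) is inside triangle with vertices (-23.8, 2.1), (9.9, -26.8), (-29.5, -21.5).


Cross products: AB x AP = -291.74, BC x BP = -607.57, CA x CP = -60.74
All same sign? yes

Yes, inside


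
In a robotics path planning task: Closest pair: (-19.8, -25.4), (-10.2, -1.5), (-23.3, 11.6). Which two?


d(P0,P1) = 25.756, d(P0,P2) = 37.1652, d(P1,P2) = 18.5262
Closest: P1 and P2

Closest pair: (-10.2, -1.5) and (-23.3, 11.6), distance = 18.5262


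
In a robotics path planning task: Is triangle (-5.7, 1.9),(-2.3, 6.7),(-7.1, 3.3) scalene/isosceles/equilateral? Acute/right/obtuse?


Side lengths squared: AB^2=34.6, BC^2=34.6, CA^2=3.92
Sorted: [3.92, 34.6, 34.6]
By sides: Isosceles, By angles: Acute

Isosceles, Acute


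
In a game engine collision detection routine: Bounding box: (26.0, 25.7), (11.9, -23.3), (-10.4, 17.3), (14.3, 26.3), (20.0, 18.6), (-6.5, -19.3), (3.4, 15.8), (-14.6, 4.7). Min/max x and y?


x range: [-14.6, 26]
y range: [-23.3, 26.3]
Bounding box: (-14.6,-23.3) to (26,26.3)

(-14.6,-23.3) to (26,26.3)


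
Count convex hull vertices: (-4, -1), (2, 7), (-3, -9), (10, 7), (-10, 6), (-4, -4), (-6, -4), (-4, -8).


Convex hull vertices (CCW): (-10, 6), (-6, -4), (-4, -8), (-3, -9), (10, 7), (2, 7)
Count = 6

6


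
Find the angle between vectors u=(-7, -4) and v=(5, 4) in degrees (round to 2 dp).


u.v = -51, |u| = sqrt(65) = 8.0623, |v| = sqrt(41) = 6.4031
cos(theta) = u.v/(|u||v|) = -51/sqrt(2665) = -0.98792
theta = acos(-0.98792) = 171.09 degrees

171.09 degrees


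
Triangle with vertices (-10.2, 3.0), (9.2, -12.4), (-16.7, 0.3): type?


Side lengths squared: AB^2=613.52, BC^2=832.1, CA^2=49.54
Sorted: [49.54, 613.52, 832.1]
By sides: Scalene, By angles: Obtuse

Scalene, Obtuse


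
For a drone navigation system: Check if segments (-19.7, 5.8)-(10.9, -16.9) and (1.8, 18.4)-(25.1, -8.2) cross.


Cross products: d1=-865.48, d2=-580.43, d3=873.61, d4=588.56
d1*d2 < 0 and d3*d4 < 0? no

No, they don't intersect


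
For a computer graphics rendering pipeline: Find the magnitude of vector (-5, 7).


|u| = sqrt((-5)^2 + 7^2) = sqrt(74) = 8.6023

8.6023


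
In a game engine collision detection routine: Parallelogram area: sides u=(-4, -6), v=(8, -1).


|u x v| = |(-4)*(-1) - (-6)*8|
= |4 - (-48)| = 52

52


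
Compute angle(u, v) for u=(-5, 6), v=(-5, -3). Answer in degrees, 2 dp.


u.v = 7, |u| = sqrt(61) = 7.8102, |v| = sqrt(34) = 5.831
cos(theta) = u.v/(|u||v|) = 7/sqrt(2074) = 0.153707
theta = acos(0.153707) = 81.16 degrees

81.16 degrees


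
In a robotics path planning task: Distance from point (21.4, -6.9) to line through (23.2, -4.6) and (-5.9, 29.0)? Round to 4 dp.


|cross product| = 127.41
|line direction| = sqrt(1975.77) = 44.4496
Distance = 127.41/sqrt(1975.77) = 2.8664

2.8664


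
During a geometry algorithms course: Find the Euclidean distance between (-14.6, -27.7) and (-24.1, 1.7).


dx=-9.5, dy=29.4
d^2 = (-9.5)^2 + 29.4^2 = 954.61
d = sqrt(954.61) = 30.8968

30.8968


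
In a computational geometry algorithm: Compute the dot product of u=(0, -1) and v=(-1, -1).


u . v = u_x*v_x + u_y*v_y = 0*(-1) + (-1)*(-1)
= 0 + 1 = 1

1


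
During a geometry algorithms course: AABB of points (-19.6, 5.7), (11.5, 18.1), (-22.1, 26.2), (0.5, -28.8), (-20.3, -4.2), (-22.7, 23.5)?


x range: [-22.7, 11.5]
y range: [-28.8, 26.2]
Bounding box: (-22.7,-28.8) to (11.5,26.2)

(-22.7,-28.8) to (11.5,26.2)


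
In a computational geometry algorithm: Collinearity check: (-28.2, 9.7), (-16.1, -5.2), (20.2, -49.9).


Cross product: ((-16.1)-(-28.2))*((-49.9)-9.7) - ((-5.2)-9.7)*(20.2-(-28.2))
= 0

Yes, collinear


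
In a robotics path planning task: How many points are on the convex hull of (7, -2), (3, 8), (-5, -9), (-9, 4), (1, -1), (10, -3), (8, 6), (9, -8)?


Convex hull vertices (CCW): (-9, 4), (-5, -9), (9, -8), (10, -3), (8, 6), (3, 8)
Count = 6

6


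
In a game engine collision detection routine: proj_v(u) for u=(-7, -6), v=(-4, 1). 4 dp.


u.v = 22, |v| = sqrt(17) = 4.1231
Scalar projection = u.v / |v| = 22 / sqrt(17) = 5.3358

5.3358


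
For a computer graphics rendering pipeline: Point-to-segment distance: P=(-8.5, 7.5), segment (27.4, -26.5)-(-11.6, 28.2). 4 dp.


Project P onto AB: t = 0.7223 (clamped to [0,1])
Closest point on segment: (-0.7705, 13.011)
Distance: 9.4929

9.4929


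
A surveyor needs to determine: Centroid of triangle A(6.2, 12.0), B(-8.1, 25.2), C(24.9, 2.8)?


Centroid = ((x_A+x_B+x_C)/3, (y_A+y_B+y_C)/3)
= ((6.2+(-8.1)+24.9)/3, (12+25.2+2.8)/3)
= (7.6667, 13.3333)

(7.6667, 13.3333)


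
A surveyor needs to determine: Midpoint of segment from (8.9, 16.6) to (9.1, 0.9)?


M = ((8.9+9.1)/2, (16.6+0.9)/2)
= (9, 8.75)

(9, 8.75)


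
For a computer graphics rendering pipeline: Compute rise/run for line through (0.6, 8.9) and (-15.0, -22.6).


slope = (y2-y1)/(x2-x1) = ((-22.6)-8.9)/((-15)-0.6) = (-31.5)/(-15.6) = 2.0192

2.0192


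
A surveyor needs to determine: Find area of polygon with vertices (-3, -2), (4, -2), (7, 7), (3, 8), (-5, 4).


Shoelace sum: ((-3)*(-2) - 4*(-2)) + (4*7 - 7*(-2)) + (7*8 - 3*7) + (3*4 - (-5)*8) + ((-5)*(-2) - (-3)*4)
= 165
Area = |165|/2 = 82.5

82.5


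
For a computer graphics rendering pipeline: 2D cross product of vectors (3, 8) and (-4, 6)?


u x v = u_x*v_y - u_y*v_x = 3*6 - 8*(-4)
= 18 - (-32) = 50

50


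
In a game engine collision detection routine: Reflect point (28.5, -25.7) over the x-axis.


Reflection over x-axis: (x,y) -> (x,-y)
(28.5, -25.7) -> (28.5, 25.7)

(28.5, 25.7)


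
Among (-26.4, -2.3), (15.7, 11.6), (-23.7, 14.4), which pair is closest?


d(P0,P1) = 44.3353, d(P0,P2) = 16.9169, d(P1,P2) = 39.4994
Closest: P0 and P2

Closest pair: (-26.4, -2.3) and (-23.7, 14.4), distance = 16.9169


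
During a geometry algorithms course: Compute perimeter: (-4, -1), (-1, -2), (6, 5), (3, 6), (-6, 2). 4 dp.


Sides: (-4, -1)->(-1, -2): sqrt(10) = 3.162278, (-1, -2)->(6, 5): sqrt(98) = 9.899495, (6, 5)->(3, 6): sqrt(10) = 3.162278, (3, 6)->(-6, 2): sqrt(97) = 9.848858, (-6, 2)->(-4, -1): sqrt(13) = 3.605551
Sum = 29.67846
Perimeter = 29.6785

29.6785


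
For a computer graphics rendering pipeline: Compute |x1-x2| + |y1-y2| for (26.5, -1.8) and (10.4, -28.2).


|26.5-10.4| + |(-1.8)-(-28.2)| = 16.1 + 26.4 = 42.5

42.5


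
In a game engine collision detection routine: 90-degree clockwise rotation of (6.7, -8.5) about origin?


90° CW: (x,y) -> (y, -x)
(6.7,-8.5) -> (-8.5, -6.7)

(-8.5, -6.7)


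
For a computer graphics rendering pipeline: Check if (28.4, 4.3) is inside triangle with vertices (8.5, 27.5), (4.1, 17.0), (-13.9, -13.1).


Cross products: AB x AP = 311.03, BC x BP = 960.03, CA x CP = -1327.62
All same sign? no

No, outside


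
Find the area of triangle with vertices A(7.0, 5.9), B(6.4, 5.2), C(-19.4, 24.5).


Area = |x_A(y_B-y_C) + x_B(y_C-y_A) + x_C(y_A-y_B)|/2
= |(-135.1) + 119.04 + (-13.58)|/2
= 29.64/2 = 14.82

14.82


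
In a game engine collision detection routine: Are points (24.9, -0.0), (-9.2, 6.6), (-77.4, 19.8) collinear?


Cross product: ((-9.2)-24.9)*(19.8-0) - (6.6-0)*((-77.4)-24.9)
= 0

Yes, collinear


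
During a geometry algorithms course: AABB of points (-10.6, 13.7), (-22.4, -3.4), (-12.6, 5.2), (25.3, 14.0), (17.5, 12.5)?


x range: [-22.4, 25.3]
y range: [-3.4, 14]
Bounding box: (-22.4,-3.4) to (25.3,14)

(-22.4,-3.4) to (25.3,14)


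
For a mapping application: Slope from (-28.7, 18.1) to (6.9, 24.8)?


slope = (y2-y1)/(x2-x1) = (24.8-18.1)/(6.9-(-28.7)) = 6.7/35.6 = 0.1882

0.1882


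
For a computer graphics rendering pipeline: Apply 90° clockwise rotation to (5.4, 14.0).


90° CW: (x,y) -> (y, -x)
(5.4,14) -> (14, -5.4)

(14, -5.4)


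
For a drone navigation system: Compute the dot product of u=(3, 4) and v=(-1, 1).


u . v = u_x*v_x + u_y*v_y = 3*(-1) + 4*1
= (-3) + 4 = 1

1


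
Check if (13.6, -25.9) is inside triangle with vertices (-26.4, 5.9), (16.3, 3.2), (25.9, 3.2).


Cross products: AB x AP = -1249.86, BC x BP = -279.36, CA x CP = 1555.14
All same sign? no

No, outside


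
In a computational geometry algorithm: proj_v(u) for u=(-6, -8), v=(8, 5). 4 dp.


u.v = -88, |v| = sqrt(89) = 9.434
Scalar projection = u.v / |v| = -88 / sqrt(89) = -9.328

-9.328


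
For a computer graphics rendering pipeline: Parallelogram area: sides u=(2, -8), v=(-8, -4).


|u x v| = |2*(-4) - (-8)*(-8)|
= |(-8) - 64| = 72

72


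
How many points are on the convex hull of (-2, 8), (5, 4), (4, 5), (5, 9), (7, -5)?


Convex hull vertices (CCW): (-2, 8), (7, -5), (5, 9)
Count = 3

3


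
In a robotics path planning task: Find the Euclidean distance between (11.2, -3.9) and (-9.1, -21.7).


dx=-20.3, dy=-17.8
d^2 = (-20.3)^2 + (-17.8)^2 = 728.93
d = sqrt(728.93) = 26.9987

26.9987


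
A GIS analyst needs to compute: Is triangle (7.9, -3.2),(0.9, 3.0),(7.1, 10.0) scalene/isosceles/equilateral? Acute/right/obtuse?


Side lengths squared: AB^2=87.44, BC^2=87.44, CA^2=174.88
Sorted: [87.44, 87.44, 174.88]
By sides: Isosceles, By angles: Right

Isosceles, Right


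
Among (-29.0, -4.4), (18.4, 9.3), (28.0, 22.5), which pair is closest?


d(P0,P1) = 49.3401, d(P0,P2) = 63.0286, d(P1,P2) = 16.3218
Closest: P1 and P2

Closest pair: (18.4, 9.3) and (28.0, 22.5), distance = 16.3218


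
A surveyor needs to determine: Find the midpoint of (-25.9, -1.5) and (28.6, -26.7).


M = (((-25.9)+28.6)/2, ((-1.5)+(-26.7))/2)
= (1.35, -14.1)

(1.35, -14.1)


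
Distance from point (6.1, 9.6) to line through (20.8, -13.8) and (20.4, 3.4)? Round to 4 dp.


|cross product| = 243.48
|line direction| = sqrt(296) = 17.2047
Distance = 243.48/sqrt(296) = 14.152

14.152


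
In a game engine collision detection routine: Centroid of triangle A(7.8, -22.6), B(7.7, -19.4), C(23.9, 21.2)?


Centroid = ((x_A+x_B+x_C)/3, (y_A+y_B+y_C)/3)
= ((7.8+7.7+23.9)/3, ((-22.6)+(-19.4)+21.2)/3)
= (13.1333, -6.9333)

(13.1333, -6.9333)


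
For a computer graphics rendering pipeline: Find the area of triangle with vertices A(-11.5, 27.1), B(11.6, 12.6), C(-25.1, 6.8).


Area = |x_A(y_B-y_C) + x_B(y_C-y_A) + x_C(y_A-y_B)|/2
= |(-66.7) + (-235.48) + (-363.95)|/2
= 666.13/2 = 333.065

333.065


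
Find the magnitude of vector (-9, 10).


|u| = sqrt((-9)^2 + 10^2) = sqrt(181) = 13.4536

13.4536


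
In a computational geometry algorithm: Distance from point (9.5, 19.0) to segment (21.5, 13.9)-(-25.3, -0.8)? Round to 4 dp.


Project P onto AB: t = 0.2022 (clamped to [0,1])
Closest point on segment: (12.0357, 10.9272)
Distance: 8.4616

8.4616


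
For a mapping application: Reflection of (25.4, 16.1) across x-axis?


Reflection over x-axis: (x,y) -> (x,-y)
(25.4, 16.1) -> (25.4, -16.1)

(25.4, -16.1)


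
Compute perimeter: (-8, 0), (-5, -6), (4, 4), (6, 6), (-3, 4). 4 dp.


Sides: (-8, 0)->(-5, -6): sqrt(45) = 6.708204, (-5, -6)->(4, 4): sqrt(181) = 13.453624, (4, 4)->(6, 6): sqrt(8) = 2.828427, (6, 6)->(-3, 4): sqrt(85) = 9.219544, (-3, 4)->(-8, 0): sqrt(41) = 6.403124
Sum = 38.612923
Perimeter = 38.6129

38.6129


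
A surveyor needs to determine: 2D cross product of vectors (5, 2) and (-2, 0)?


u x v = u_x*v_y - u_y*v_x = 5*0 - 2*(-2)
= 0 - (-4) = 4

4


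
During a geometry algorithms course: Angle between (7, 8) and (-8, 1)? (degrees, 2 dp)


u.v = -48, |u| = sqrt(113) = 10.6301, |v| = sqrt(65) = 8.0623
cos(theta) = u.v/(|u||v|) = -48/sqrt(7345) = -0.560074
theta = acos(-0.560074) = 124.06 degrees

124.06 degrees


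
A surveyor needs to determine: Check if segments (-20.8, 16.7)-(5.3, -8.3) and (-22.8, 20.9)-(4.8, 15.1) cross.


Cross products: d1=-104.32, d2=-642.94, d3=59.62, d4=598.24
d1*d2 < 0 and d3*d4 < 0? no

No, they don't intersect


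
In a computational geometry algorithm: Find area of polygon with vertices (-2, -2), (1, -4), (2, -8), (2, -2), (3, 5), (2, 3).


Shoelace sum: ((-2)*(-4) - 1*(-2)) + (1*(-8) - 2*(-4)) + (2*(-2) - 2*(-8)) + (2*5 - 3*(-2)) + (3*3 - 2*5) + (2*(-2) - (-2)*3)
= 39
Area = |39|/2 = 19.5

19.5


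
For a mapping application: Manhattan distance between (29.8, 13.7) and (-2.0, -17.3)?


|29.8-(-2)| + |13.7-(-17.3)| = 31.8 + 31 = 62.8

62.8


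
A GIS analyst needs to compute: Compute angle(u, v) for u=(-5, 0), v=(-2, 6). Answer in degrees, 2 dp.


u.v = 10, |u| = sqrt(25) = 5, |v| = sqrt(40) = 6.3246
cos(theta) = u.v/(|u||v|) = 10/sqrt(1000) = 0.316228
theta = acos(0.316228) = 71.57 degrees

71.57 degrees


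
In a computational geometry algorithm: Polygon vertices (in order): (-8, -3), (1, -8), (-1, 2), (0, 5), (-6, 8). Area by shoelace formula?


Shoelace sum: ((-8)*(-8) - 1*(-3)) + (1*2 - (-1)*(-8)) + ((-1)*5 - 0*2) + (0*8 - (-6)*5) + ((-6)*(-3) - (-8)*8)
= 168
Area = |168|/2 = 84

84


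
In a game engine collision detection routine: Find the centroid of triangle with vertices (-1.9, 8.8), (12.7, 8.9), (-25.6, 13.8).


Centroid = ((x_A+x_B+x_C)/3, (y_A+y_B+y_C)/3)
= (((-1.9)+12.7+(-25.6))/3, (8.8+8.9+13.8)/3)
= (-4.9333, 10.5)

(-4.9333, 10.5)


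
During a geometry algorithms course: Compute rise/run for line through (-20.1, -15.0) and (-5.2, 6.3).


slope = (y2-y1)/(x2-x1) = (6.3-(-15))/((-5.2)-(-20.1)) = 21.3/14.9 = 1.4295

1.4295


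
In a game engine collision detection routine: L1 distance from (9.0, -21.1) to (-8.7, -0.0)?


|9-(-8.7)| + |(-21.1)-0| = 17.7 + 21.1 = 38.8

38.8


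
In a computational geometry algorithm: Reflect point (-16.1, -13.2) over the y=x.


Reflection over y=x: (x,y) -> (y,x)
(-16.1, -13.2) -> (-13.2, -16.1)

(-13.2, -16.1)


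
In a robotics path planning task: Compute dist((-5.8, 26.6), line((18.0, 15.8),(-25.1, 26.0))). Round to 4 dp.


|cross product| = 222.72
|line direction| = sqrt(1961.65) = 44.2905
Distance = 222.72/sqrt(1961.65) = 5.0286

5.0286


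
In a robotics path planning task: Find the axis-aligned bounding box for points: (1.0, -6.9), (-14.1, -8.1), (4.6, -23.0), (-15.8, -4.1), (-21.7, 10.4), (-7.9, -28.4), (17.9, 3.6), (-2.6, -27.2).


x range: [-21.7, 17.9]
y range: [-28.4, 10.4]
Bounding box: (-21.7,-28.4) to (17.9,10.4)

(-21.7,-28.4) to (17.9,10.4)


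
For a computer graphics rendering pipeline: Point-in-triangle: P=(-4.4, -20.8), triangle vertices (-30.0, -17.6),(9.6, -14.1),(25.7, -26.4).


Cross products: AB x AP = -216.32, BC x BP = -280.07, CA x CP = -47.04
All same sign? yes

Yes, inside


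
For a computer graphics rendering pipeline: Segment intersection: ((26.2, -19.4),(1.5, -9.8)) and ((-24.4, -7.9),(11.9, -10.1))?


Cross products: d1=-306.13, d2=-11.99, d3=201.71, d4=-92.43
d1*d2 < 0 and d3*d4 < 0? no

No, they don't intersect


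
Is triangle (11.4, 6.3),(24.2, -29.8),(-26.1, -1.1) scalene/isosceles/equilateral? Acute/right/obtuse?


Side lengths squared: AB^2=1467.05, BC^2=3353.78, CA^2=1461.01
Sorted: [1461.01, 1467.05, 3353.78]
By sides: Scalene, By angles: Obtuse

Scalene, Obtuse


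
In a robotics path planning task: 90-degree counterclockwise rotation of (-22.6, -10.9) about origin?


90° CCW: (x,y) -> (-y, x)
(-22.6,-10.9) -> (10.9, -22.6)

(10.9, -22.6)


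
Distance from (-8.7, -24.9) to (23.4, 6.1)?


dx=32.1, dy=31
d^2 = 32.1^2 + 31^2 = 1991.41
d = sqrt(1991.41) = 44.6252

44.6252


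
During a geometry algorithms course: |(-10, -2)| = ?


|u| = sqrt((-10)^2 + (-2)^2) = sqrt(104) = 10.198

10.198


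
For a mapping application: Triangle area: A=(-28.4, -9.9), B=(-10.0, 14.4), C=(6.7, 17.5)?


Area = |x_A(y_B-y_C) + x_B(y_C-y_A) + x_C(y_A-y_B)|/2
= |88.04 + (-274) + (-162.81)|/2
= 348.77/2 = 174.385

174.385


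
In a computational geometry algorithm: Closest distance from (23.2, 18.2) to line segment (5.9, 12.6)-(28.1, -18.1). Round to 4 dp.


Project P onto AB: t = 0.1478 (clamped to [0,1])
Closest point on segment: (9.1811, 8.0626)
Distance: 17.3002

17.3002


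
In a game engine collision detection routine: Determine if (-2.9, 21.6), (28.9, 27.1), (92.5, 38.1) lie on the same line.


Cross product: (28.9-(-2.9))*(38.1-21.6) - (27.1-21.6)*(92.5-(-2.9))
= 0

Yes, collinear
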